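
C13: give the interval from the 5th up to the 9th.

C13 is spelled C-E-G-Bb-D-A.
The 5th is G and the 9th is D.
G up to D spans 5 letter names and 7 semitones — a perfect fifth.

perfect 5th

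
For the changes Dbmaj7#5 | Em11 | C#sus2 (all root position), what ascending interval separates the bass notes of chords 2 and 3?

The roots are E and C#.
Counting 6 letters and 9 half steps from E gives a major sixth.

M6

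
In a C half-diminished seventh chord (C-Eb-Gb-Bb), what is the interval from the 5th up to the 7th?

major third

5th = Gb; 7th = Bb.
From Gb to Bb is 4 semitones, exactly the major third.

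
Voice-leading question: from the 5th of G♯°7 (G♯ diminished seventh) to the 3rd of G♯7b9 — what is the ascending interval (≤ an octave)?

The 5th of G♯°7 (G♯ diminished seventh) is D; the 3rd of G♯7b9 is B♯.
D up to B♯ is 10 semitones, a half step wider than a major sixth, so the interval is augmented.

augmented 6th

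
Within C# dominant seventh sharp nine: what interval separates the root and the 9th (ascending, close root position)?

C#7#9 is spelled C# E# G# B D##.
That puts C# below D##.
C# up to D## is 15 semitones, a half step wider than a major ninth, so the interval is augmented.

augmented ninth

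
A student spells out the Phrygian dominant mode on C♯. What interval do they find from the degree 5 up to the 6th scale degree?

minor 2nd

C♯ phrygian dominant: C♯ D E♯ F♯ G♯ A B.
Degree 5 = G♯; degree 6 = A.
From G♯ to A: 1 semitone over a second = minor.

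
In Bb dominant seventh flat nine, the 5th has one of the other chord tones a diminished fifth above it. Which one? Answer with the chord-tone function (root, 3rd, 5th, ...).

The chord tones of Bb7b9 are Bb, D, F, Ab, Cb.
The 5th is F. A diminished fifth above F is Cb.
Cb is the chord's 9th.

9th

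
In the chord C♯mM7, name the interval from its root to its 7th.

C♯m(maj7) is spelled C♯–E–G♯–B♯.
The root is C♯ and the 7th is B♯.
Counting 7 letters and 11 half steps from C♯ gives a major seventh.

major 7th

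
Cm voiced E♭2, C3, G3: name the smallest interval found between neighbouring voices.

Adjacent intervals: E♭2→C3 = major sixth; C3→G3 = perfect fifth.
The smallest is C3 to G3, a perfect fifth (7 semitones).

perfect fifth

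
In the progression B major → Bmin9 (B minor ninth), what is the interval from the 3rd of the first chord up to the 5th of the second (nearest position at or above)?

The 3rd of B major is D♯; the 5th of Bmin9 (B minor ninth) is F♯.
From D♯ to F♯: 3 semitones over a third = minor.

minor 3rd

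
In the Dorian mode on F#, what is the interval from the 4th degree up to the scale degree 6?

Spelling the Dorian mode on F#: F# G# A B C# D# E.
So we need the interval from B up to D#.
From B to D# is 4 semitones, exactly the major third.

major third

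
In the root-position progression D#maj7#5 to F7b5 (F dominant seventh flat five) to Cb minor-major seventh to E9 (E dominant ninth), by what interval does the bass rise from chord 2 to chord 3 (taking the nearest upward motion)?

diminished fifth

The roots are F and Cb.
5 letter names make it a fifth; at 6 semitones (a half step narrower than perfect) the quality is diminished.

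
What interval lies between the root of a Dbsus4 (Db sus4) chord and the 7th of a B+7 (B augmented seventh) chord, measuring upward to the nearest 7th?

Dbsus4 (Db sus4) has Db as its root, and B+7 (B augmented seventh) has A as its 7th.
From Db to A: 8 semitones over a fifth = augmented.

augmented 5th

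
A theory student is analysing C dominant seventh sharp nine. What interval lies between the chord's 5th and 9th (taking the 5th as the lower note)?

The chord tones of C dominant seventh sharp nine are C, E, G, Bb, D#.
That puts G below D#.
From G to D#: 8 semitones over a fifth = augmented.

A5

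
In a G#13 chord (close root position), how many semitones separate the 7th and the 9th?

The chord tones of G#13 (G# dominant thirteenth) are G# B# D# F# A# E#.
F# to A# is a major third: 4 semitones.

4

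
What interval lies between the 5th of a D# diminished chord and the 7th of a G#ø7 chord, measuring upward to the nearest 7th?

The 5th of D# diminished is A; the 7th of G#ø7 is F#.
A up to F# spans 6 letter names and 9 semitones — a major sixth.

major 6th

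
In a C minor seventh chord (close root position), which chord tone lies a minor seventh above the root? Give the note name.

Bb

C-7 (C minor seventh): C–Eb–G–Bb.
The root is C. A minor seventh above C is Bb.
Bb is the chord's 7th.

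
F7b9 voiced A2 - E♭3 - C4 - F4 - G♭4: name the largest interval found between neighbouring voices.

Adjacent intervals: A2→E♭3 = diminished fifth; E♭3→C4 = major sixth; C4→F4 = perfect fourth; F4→G♭4 = minor second.
The largest is E♭3 to C4, a major sixth (9 semitones).

major sixth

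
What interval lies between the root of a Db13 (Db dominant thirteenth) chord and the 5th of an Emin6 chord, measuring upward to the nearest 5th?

augmented sixth

Db13 (Db dominant thirteenth) has Db as its root, and Emin6 has B as its 5th.
Db up to B is 10 semitones, a half step wider than a major sixth, so the interval is augmented.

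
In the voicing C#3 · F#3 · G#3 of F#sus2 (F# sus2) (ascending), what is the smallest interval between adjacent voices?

major second

Adjacent intervals: C#3→F#3 = perfect fourth; F#3→G#3 = major second.
The smallest is F#3 to G#3, a major second (2 semitones).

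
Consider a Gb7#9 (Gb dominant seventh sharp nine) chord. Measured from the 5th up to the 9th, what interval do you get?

augmented fifth

Spelling the chord: Gb, Bb, Db, Fb, A.
So we need the interval from Db up to A.
From Db to A: 8 semitones over a fifth = augmented.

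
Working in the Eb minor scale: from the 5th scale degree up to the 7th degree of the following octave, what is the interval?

minor tenth

Spelling the Eb minor scale: Eb F Gb Ab Bb Cb Db.
That puts Bb below Db.
From Bb to Db: 15 semitones over a tenth = minor.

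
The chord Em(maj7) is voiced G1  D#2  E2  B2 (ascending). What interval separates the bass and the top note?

The outer voices are G1 and B2.
Counting 10 letters and 16 half steps from G gives a major tenth.

major tenth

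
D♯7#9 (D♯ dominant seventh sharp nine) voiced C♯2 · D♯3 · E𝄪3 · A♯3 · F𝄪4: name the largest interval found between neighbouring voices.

major ninth

Adjacent intervals: C♯2→D♯3 = major ninth; D♯3→E𝄪3 = augmented second; E𝄪3→A♯3 = diminished fourth; A♯3→F𝄪4 = major sixth.
The largest is C♯2 to D♯3, a major ninth (14 semitones).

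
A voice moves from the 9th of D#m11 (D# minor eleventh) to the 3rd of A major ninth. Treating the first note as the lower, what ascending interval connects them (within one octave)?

D#m11 (D# minor eleventh) has E# as its 9th, and A major ninth has C# as its 3rd.
6 letter names make it a sixth; at 8 semitones (a half step narrower than major) the quality is minor.

minor sixth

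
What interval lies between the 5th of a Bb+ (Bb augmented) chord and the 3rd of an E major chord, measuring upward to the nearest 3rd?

major second

Bb+ (Bb augmented) has F# as its 5th, and E major has G# as its 3rd.
From F# to G# is 2 semitones, exactly the major second.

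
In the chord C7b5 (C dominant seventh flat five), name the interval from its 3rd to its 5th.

The chord tones of C7b5 (C dominant seventh flat five) are C-E-Gb-Bb.
3rd = E; 5th = Gb.
3 letter names make it a third; at 2 semitones (a whole step narrower than major) the quality is diminished.

diminished third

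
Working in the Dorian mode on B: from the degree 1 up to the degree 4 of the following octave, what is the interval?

P11

B dorian: B C# D E F# G# A.
That puts B below E.
B up to E spans 11 letter names and 17 semitones — a perfect eleventh.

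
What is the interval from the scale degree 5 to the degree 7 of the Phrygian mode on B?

m3

Spelling the Phrygian mode on B: B C D E F# G A.
That puts F# below A.
F# up to A is 3 semitones, a half step narrower than a major third, so the interval is minor.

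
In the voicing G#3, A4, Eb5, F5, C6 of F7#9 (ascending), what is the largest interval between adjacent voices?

Adjacent intervals: G#3→A4 = minor ninth; A4→Eb5 = diminished fifth; Eb5→F5 = major second; F5→C6 = perfect fifth.
The largest is G#3 to A4, a minor ninth (13 semitones).

minor 9th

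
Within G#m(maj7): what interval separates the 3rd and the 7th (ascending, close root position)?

A5

G#mM7 (G# minor-major seventh): G#–B–D#–F##.
So we need the interval from B up to F##.
From B to F##: 8 semitones over a fifth = augmented.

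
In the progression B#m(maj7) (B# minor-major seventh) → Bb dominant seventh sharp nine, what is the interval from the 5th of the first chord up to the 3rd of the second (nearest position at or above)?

The 5th of B#m(maj7) (B# minor-major seventh) is F##; the 3rd of Bb dominant seventh sharp nine is D.
From F## to D: 7 semitones over a sixth = diminished.

d6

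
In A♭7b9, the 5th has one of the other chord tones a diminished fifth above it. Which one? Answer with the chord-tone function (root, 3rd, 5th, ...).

The chord tones of A♭7b9 are A♭–C–E♭–G♭–B𝄫.
The 5th is E♭. A diminished fifth above E♭ is B𝄫.
B𝄫 is the chord's 9th.

9th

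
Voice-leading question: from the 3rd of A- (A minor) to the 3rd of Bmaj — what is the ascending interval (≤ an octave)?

A- (A minor) has C as its 3rd, and Bmaj has D# as its 3rd.
C up to D# is 3 semitones, a half step wider than a major second, so the interval is augmented.

A2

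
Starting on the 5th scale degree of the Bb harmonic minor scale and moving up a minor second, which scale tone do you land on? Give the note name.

Gb

The scale is Bb C Db Eb F Gb A.
The 5th scale degree is F; a minor second above that is Gb — scale degree 6.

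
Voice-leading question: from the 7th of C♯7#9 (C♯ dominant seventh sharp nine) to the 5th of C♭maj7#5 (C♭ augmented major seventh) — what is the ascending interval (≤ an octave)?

minor 6th

The 7th of C♯7#9 (C♯ dominant seventh sharp nine) is B; the 5th of C♭maj7#5 (C♭ augmented major seventh) is G.
From B to G: 8 semitones over a sixth = minor.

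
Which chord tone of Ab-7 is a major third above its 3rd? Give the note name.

Eb

Spelling the chord: Ab–Cb–Eb–Gb.
The 3rd is Cb. A major third above Cb is Eb.
Eb is the chord's 5th.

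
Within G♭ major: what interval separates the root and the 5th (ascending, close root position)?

perfect 5th

The chord tones of G♭maj are G♭, B♭, D♭.
The root is G♭ and the 5th is D♭.
Counting 5 letters and 7 half steps from G♭ gives a perfect fifth.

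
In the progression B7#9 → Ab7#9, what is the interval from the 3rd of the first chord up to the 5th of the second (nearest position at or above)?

B7#9 has D# as its 3rd, and Ab7#9 has Eb as its 5th.
2 letter names make it a second; at 0 semitones (a whole step narrower than major) the quality is diminished.

diminished second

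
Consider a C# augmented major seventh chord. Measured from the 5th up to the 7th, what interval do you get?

m3

The chord tones of C#maj7#5 are C#–E#–G##–B#.
So we need the interval from G## up to B#.
From G## to B#: 3 semitones over a third = minor.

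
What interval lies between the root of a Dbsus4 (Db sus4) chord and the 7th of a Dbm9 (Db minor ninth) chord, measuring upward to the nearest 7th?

Dbsus4 (Db sus4) has Db as its root, and Dbm9 (Db minor ninth) has Cb as its 7th.
Db up to Cb is 10 semitones, a half step narrower than a major seventh, so the interval is minor.

minor seventh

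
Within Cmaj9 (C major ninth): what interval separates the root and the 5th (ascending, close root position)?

Spelling the chord: C E G B D.
Root = C; 5th = G.
Counting 5 letters and 7 half steps from C gives a perfect fifth.

perfect 5th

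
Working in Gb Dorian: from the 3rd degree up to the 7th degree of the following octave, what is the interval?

perfect twelfth

Gb dorian: Gb Ab Bbb Cb Db Eb Fb.
That puts Bbb below Fb.
Counting 12 letters and 19 half steps from Bbb gives a perfect twelfth.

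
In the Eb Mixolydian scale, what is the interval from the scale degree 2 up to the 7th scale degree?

Eb mixolydian: Eb F G Ab Bb C Db.
The scale degree 2 is F and the 7th degree is Db.
6 letter names make it a sixth; at 8 semitones (a half step narrower than major) the quality is minor.

m6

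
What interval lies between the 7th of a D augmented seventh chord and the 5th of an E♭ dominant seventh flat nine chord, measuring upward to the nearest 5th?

minor seventh

The 7th of D augmented seventh is C; the 5th of E♭ dominant seventh flat nine is B♭.
From C to B♭: 10 semitones over a seventh = minor.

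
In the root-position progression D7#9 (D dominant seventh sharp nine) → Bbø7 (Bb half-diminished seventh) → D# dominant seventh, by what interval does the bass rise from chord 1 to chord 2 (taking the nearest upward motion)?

minor sixth

The roots are D and Bb.
From D to Bb: 8 semitones over a sixth = minor.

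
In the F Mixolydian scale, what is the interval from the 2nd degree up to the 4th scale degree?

minor 3rd

The scale runs F G A B♭ C D E♭.
That puts G below B♭.
3 letter names make it a third; at 3 semitones (a half step narrower than major) the quality is minor.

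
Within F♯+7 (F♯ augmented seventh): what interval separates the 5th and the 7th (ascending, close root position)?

d3

Spelling the chord: F♯ A♯ C𝄪 E.
That puts C𝄪 below E.
3 letter names make it a third; at 2 semitones (a whole step narrower than major) the quality is diminished.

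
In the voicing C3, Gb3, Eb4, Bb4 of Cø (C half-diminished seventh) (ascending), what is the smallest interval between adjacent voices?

Adjacent intervals: C3→Gb3 = diminished fifth; Gb3→Eb4 = major sixth; Eb4→Bb4 = perfect fifth.
The smallest is C3 to Gb3, a diminished fifth (6 semitones).

diminished 5th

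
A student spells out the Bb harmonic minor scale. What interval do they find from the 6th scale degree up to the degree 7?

A2

Spelling the Bb harmonic minor scale: Bb C Db Eb F Gb A.
The 6th scale degree is Gb and the scale degree 7 is A.
From Gb to A: 3 semitones over a second = augmented.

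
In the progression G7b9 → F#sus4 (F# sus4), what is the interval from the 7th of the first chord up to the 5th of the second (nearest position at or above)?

G7b9 has F as its 7th, and F#sus4 (F# sus4) has C# as its 5th.
F up to C# is 8 semitones, a half step wider than a perfect fifth, so the interval is augmented.

augmented fifth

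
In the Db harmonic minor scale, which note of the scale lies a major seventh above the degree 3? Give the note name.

Eb

The scale is Db Eb Fb Gb Ab Bbb C.
The degree 3 is Fb; a major seventh above that is Eb — scale degree 2.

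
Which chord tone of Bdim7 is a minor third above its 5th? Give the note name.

Spelling the chord: B-D-F-Ab.
The 5th is F. A minor third above F is Ab.
Ab is the chord's 7th.

Ab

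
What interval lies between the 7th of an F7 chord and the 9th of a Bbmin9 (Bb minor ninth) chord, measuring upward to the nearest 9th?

The 7th of F7 is Eb; the 9th of Bbmin9 (Bb minor ninth) is C.
Eb up to C spans 6 letter names and 9 semitones — a major sixth.

major sixth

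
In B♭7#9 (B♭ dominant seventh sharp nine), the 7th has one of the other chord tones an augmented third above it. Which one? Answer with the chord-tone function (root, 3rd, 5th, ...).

B♭7#9: B♭-D-F-A♭-C♯.
The 7th is A♭. An augmented third above A♭ is C♯.
C♯ is the chord's 9th.

9th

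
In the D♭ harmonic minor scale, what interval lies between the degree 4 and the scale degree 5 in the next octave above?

major ninth

D♭ harmonic minor: D♭ E♭ F♭ G♭ A♭ B𝄫 C.
That puts G♭ below A♭.
G♭ up to A♭ spans 9 letter names and 14 semitones — a major ninth.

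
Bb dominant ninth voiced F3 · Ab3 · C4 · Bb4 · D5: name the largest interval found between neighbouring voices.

minor seventh

Adjacent intervals: F3→Ab3 = minor third; Ab3→C4 = major third; C4→Bb4 = minor seventh; Bb4→D5 = major third.
The largest is C4 to Bb4, a minor seventh (10 semitones).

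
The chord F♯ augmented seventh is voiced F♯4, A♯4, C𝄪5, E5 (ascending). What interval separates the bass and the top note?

minor seventh

The outer voices are F♯4 and E5.
From F♯ to E: 10 semitones over a seventh = minor.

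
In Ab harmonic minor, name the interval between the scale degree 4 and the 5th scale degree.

major 2nd

The scale runs Ab Bb Cb Db Eb Fb G.
The scale degree 4 is Db and the 5th degree is Eb.
Db up to Eb spans 2 letter names and 2 semitones — a major second.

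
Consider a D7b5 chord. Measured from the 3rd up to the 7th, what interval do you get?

D7b5: D F♯ A♭ C.
That puts F♯ below C.
F♯ up to C is 6 semitones, a half step narrower than a perfect fifth, so the interval is diminished.
This 3–7 tritone is the characteristic tension at the heart of the dominant sound.

diminished fifth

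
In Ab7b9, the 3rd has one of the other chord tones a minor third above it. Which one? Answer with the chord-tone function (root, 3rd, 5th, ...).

The chord tones of Ab dominant seventh flat nine are Ab C Eb Gb Bbb.
The 3rd is C. A minor third above C is Eb.
Eb is the chord's 5th.

5th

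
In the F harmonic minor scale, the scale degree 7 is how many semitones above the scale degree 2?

The scale is F G Ab Bb C Db E.
G up to E is a major sixth — 9 semitones.

9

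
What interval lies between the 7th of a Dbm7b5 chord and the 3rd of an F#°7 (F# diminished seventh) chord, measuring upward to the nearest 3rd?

The 7th of Dbm7b5 is Cb; the 3rd of F#°7 (F# diminished seventh) is A.
From Cb to A: 10 semitones over a sixth = augmented.

augmented sixth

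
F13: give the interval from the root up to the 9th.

major ninth

F13 is spelled F, A, C, Eb, G, D.
So we need the interval from F up to G.
From F to G is 14 semitones, exactly the major ninth.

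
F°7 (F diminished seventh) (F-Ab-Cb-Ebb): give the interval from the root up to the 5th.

diminished fifth

Root = F; 5th = Cb.
From F to Cb: 6 semitones over a fifth = diminished.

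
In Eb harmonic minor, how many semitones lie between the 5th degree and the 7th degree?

4

The scale is Eb F Gb Ab Bb Cb D.
Bb up to D is a major third — 4 semitones.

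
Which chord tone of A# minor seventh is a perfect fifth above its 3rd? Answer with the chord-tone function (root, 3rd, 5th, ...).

7th

The chord tones of A#m7 are A#, C#, E#, G#.
The 3rd is C#. A perfect fifth above C# is G#.
G# is the chord's 7th.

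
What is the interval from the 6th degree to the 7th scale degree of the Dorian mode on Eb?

The scale runs Eb F Gb Ab Bb C Db.
6th degree = C; 7th scale degree = Db.
From C to Db: 1 semitone over a second = minor.

minor 2nd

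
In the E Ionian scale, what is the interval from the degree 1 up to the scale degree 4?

perfect 4th

The scale runs E F# G# A B C# D#.
Degree 1 = E; degree 4 = A.
E up to A spans 4 letter names and 5 semitones — a perfect fourth.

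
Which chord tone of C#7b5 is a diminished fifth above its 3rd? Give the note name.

B

C# dominant seventh flat five: C#–E#–G–B.
The 3rd is E#. A diminished fifth above E# is B.
B is the chord's 7th.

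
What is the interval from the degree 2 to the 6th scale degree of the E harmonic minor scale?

diminished 5th

The scale runs E F# G A B C D#.
The degree 2 is F# and the scale degree 6 is C.
F# up to C is 6 semitones, a half step narrower than a perfect fifth, so the interval is diminished.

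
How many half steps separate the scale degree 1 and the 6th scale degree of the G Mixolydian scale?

The scale is G A B C D E F.
G up to E is a major sixth — 9 semitones.

9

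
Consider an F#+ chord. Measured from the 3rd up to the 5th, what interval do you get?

The chord tones of F#aug are F#, A#, C##.
The 3rd is A# and the 5th is C##.
From A# to C## is 4 semitones, exactly the major third.

major third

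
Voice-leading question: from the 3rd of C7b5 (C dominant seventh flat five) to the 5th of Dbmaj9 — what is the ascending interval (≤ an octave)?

C7b5 (C dominant seventh flat five) has E as its 3rd, and Dbmaj9 has Ab as its 5th.
From E to Ab: 4 semitones over a fourth = diminished.

diminished 4th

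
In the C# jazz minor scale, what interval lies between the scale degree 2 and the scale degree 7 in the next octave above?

major 13th

Spelling the C# jazz minor scale: C# D# E F# G# A# B#.
Scale degree 2 = D#; 7th degree (up an octave) = B#.
From D# to B# is 21 semitones, exactly the major thirteenth.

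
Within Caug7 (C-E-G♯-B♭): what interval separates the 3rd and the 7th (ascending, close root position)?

diminished fifth

3rd = E; 7th = B♭.
From E to B♭: 6 semitones over a fifth = diminished.
That tritone between 3rd and 7th is what gives the dominant seventh its pull toward resolution.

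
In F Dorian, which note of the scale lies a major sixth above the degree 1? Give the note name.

D

The scale is F G Ab Bb C D Eb.
The degree 1 is F; a major sixth above that is D — scale degree 6.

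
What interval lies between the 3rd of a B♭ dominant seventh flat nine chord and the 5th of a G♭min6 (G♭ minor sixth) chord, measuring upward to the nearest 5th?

diminished octave

B♭ dominant seventh flat nine has D as its 3rd, and G♭min6 (G♭ minor sixth) has D♭ as its 5th.
From D to D♭: 11 semitones over an octave = diminished.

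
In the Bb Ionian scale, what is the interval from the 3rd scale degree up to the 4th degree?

minor second

Spelling the Bb Ionian scale: Bb C D Eb F G A.
That puts D below Eb.
D up to Eb is 1 semitone, a half step narrower than a major second, so the interval is minor.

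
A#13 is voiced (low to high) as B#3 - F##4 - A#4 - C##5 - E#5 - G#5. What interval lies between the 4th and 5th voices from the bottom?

m3

Those voices are C##5 and E#5.
From C## to E#: 3 semitones over a third = minor.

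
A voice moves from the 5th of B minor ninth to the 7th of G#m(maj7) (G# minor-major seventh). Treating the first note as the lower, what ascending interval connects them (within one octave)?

augmented unison

The 5th of B minor ninth is F#; the 7th of G#m(maj7) (G# minor-major seventh) is F##.
1 letter names make it a unison; at 1 semitone (a half step wider than perfect) the quality is augmented.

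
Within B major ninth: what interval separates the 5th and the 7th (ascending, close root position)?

major third

Spelling the chord: B, D#, F#, A#, C#.
That puts F# below A#.
F# up to A# spans 3 letter names and 4 semitones — a major third.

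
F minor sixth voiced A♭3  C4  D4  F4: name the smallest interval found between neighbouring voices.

Adjacent intervals: A♭3→C4 = major third; C4→D4 = major second; D4→F4 = minor third.
The smallest is C4 to D4, a major second (2 semitones).

major second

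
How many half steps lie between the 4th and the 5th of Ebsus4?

2

The chord tones of Ebsus4 are Eb Ab Bb.
Ab to Bb is a major second: 2 semitones.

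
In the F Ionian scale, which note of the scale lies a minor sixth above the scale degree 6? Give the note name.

Bb

The scale is F G A Bb C D E.
The scale degree 6 is D; a minor sixth above that is Bb — scale degree 4.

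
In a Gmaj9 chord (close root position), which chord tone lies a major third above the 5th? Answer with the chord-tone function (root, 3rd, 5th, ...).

G major ninth is spelled G, B, D, F♯, A.
The 5th is D. A major third above D is F♯.
F♯ is the chord's 7th.

7th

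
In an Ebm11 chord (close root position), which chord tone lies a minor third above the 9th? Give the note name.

The chord tones of Eb minor eleventh are Eb-Gb-Bb-Db-F-Ab.
The 9th is F. A minor third above F is Ab.
Ab is the chord's 11th.

Ab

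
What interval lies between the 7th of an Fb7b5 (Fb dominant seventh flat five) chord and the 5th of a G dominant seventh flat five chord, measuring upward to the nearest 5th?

major seventh

The 7th of Fb7b5 (Fb dominant seventh flat five) is Ebb; the 5th of G dominant seventh flat five is Db.
Counting 7 letters and 11 half steps from Ebb gives a major seventh.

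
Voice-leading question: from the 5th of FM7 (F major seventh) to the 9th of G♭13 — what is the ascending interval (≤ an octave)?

FM7 (F major seventh) has C as its 5th, and G♭13 has A♭ as its 9th.
6 letter names make it a sixth; at 8 semitones (a half step narrower than major) the quality is minor.

m6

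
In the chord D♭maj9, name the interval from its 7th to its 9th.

m3

D♭maj9: D♭–F–A♭–C–E♭.
7th = C; 9th = E♭.
C up to E♭ is 3 semitones, a half step narrower than a major third, so the interval is minor.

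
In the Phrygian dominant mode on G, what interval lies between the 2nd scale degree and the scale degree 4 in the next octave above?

The scale runs G Ab B C D Eb F.
2nd scale degree = Ab; degree 4 (up an octave) = C.
Ab up to C spans 10 letter names and 16 semitones — a major tenth.

major tenth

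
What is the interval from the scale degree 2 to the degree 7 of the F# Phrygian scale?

major sixth

F# phrygian: F# G A B C# D E.
The scale degree 2 is G and the degree 7 is E.
G up to E spans 6 letter names and 9 semitones — a major sixth.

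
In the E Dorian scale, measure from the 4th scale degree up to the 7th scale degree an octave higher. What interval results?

perfect 11th

The scale runs E F♯ G A B C♯ D.
So we need the interval from A up to D.
From A to D is 17 semitones, exactly the perfect eleventh.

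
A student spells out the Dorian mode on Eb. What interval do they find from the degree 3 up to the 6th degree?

augmented fourth

Eb dorian: Eb F Gb Ab Bb C Db.
That puts Gb below C.
4 letter names make it a fourth; at 6 semitones (a half step wider than perfect) the quality is augmented.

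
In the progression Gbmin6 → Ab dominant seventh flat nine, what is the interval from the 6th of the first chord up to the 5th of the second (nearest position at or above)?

perfect unison

Gbmin6 has Eb as its 6th, and Ab dominant seventh flat nine has Eb as its 5th.
Counting 1 letters and 0 half steps from Eb gives a perfect unison.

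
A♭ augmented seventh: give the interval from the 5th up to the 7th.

d3

Spelling the chord: A♭ C E G♭.
That puts E below G♭.
E up to G♭ is 2 semitones, a whole step narrower than a major third, so the interval is diminished.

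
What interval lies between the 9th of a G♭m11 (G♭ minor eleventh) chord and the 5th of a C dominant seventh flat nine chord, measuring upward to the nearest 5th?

major 7th

G♭m11 (G♭ minor eleventh) has A♭ as its 9th, and C dominant seventh flat nine has G as its 5th.
A♭ up to G spans 7 letter names and 11 semitones — a major seventh.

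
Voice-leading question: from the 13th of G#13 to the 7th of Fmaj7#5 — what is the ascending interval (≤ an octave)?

The 13th of G#13 is E#; the 7th of Fmaj7#5 is E.
8 letter names make it an octave; at 11 semitones (a half step narrower than perfect) the quality is diminished.

diminished octave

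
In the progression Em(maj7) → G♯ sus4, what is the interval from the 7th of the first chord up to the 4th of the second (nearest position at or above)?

Em(maj7) has D♯ as its 7th, and G♯ sus4 has C♯ as its 4th.
From D♯ to C♯: 10 semitones over a seventh = minor.

minor 7th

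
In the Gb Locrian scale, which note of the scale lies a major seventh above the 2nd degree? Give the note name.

Gb

The scale is Gb Abb Bbb Cb Dbb Ebb Fb.
The 2nd degree is Abb; a major seventh above that is Gb — scale degree 1.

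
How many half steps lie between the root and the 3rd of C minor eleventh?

Cm11 is spelled C–E♭–G–B♭–D–F.
C to E♭ is a minor third: 3 semitones.

3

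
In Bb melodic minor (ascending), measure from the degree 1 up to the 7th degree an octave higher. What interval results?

The scale runs Bb C Db Eb F G A.
Degree 1 = Bb; 7th scale degree (up an octave) = A.
From Bb to A is 23 semitones, exactly the major fourteenth.

M14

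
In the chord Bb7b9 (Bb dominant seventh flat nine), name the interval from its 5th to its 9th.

d5

The chord tones of Bb7b9 (Bb dominant seventh flat nine) are Bb-D-F-Ab-Cb.
5th = F; 9th = Cb.
F up to Cb is 6 semitones, a half step narrower than a perfect fifth, so the interval is diminished.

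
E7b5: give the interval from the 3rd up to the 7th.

E7b5 is spelled E-G#-Bb-D.
3rd = G#; 7th = D.
G# up to D is 6 semitones, a half step narrower than a perfect fifth, so the interval is diminished.

d5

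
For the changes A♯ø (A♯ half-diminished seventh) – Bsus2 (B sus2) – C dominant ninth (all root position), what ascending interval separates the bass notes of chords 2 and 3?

minor 2nd

The roots are B and C.
B up to C is 1 semitone, a half step narrower than a major second, so the interval is minor.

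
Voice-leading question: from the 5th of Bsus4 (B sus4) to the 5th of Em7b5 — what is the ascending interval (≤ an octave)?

The 5th of Bsus4 (B sus4) is F#; the 5th of Em7b5 is Bb.
F# up to Bb is 4 semitones, a half step narrower than a perfect fourth, so the interval is diminished.

diminished 4th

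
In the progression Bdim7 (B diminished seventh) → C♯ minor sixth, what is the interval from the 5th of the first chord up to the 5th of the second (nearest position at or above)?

The 5th of Bdim7 (B diminished seventh) is F; the 5th of C♯ minor sixth is G♯.
F up to G♯ is 3 semitones, a half step wider than a major second, so the interval is augmented.

augmented 2nd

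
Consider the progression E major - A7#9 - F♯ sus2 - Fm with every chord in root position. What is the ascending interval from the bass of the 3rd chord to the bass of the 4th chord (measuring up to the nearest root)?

diminished 8th

The roots are F♯ and F.
8 letter names make it an octave; at 11 semitones (a half step narrower than perfect) the quality is diminished.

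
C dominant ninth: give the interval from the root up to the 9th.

major ninth

C dominant ninth: C, E, G, Bb, D.
Root = C; 9th = D.
From C to D is 14 semitones, exactly the major ninth.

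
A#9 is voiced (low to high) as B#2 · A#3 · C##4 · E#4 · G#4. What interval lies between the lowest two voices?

m7

Those voices are B#2 and A#3.
7 letter names make it a seventh; at 10 semitones (a half step narrower than major) the quality is minor.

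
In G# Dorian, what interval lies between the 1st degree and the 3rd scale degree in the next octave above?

minor 10th

G# dorian: G# A# B C# D# E# F#.
That puts G# below B.
From G# to B: 15 semitones over a tenth = minor.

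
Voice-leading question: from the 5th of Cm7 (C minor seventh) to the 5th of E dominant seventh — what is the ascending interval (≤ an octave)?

Cm7 (C minor seventh) has G as its 5th, and E dominant seventh has B as its 5th.
G up to B spans 3 letter names and 4 semitones — a major third.

major 3rd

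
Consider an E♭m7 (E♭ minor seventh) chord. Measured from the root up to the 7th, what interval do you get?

minor 7th

The chord tones of E♭-7 are E♭, G♭, B♭, D♭.
So we need the interval from E♭ up to D♭.
7 letter names make it a seventh; at 10 semitones (a half step narrower than major) the quality is minor.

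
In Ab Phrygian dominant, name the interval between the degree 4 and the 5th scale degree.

Ab phrygian dominant: Ab Bbb C Db Eb Fb Gb.
The degree 4 is Db and the 5th scale degree is Eb.
From Db to Eb is 2 semitones, exactly the major second.

major second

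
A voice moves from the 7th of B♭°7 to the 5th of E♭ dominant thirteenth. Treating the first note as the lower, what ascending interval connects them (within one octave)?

augmented second

B♭°7 has A𝄫 as its 7th, and E♭ dominant thirteenth has B♭ as its 5th.
A𝄫 up to B♭ is 3 semitones, a half step wider than a major second, so the interval is augmented.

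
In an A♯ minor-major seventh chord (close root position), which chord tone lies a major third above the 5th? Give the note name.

A♯mM7 is spelled A♯, C♯, E♯, G𝄪.
The 5th is E♯. A major third above E♯ is G𝄪.
G𝄪 is the chord's 7th.

G##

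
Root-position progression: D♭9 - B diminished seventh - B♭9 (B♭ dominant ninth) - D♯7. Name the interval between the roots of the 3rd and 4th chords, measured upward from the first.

The roots are B♭ and D♯.
From B♭ to D♯: 5 semitones over a third = augmented.

augmented third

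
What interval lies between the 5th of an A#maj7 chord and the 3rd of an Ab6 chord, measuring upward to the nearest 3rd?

diminished 6th

A#maj7 has E# as its 5th, and Ab6 has C as its 3rd.
6 letter names make it a sixth; at 7 semitones (a whole step narrower than major) the quality is diminished.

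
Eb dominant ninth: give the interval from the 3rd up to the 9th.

m7

Eb9 is spelled Eb G Bb Db F.
3rd = G; 9th = F.
From G to F: 10 semitones over a seventh = minor.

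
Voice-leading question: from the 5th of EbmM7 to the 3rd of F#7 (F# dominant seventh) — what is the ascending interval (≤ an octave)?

augmented seventh

EbmM7 has Bb as its 5th, and F#7 (F# dominant seventh) has A# as its 3rd.
From Bb to A#: 12 semitones over a seventh = augmented.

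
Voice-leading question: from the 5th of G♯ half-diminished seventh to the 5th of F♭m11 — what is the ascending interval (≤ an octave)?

diminished seventh

G♯ half-diminished seventh has D as its 5th, and F♭m11 has C♭ as its 5th.
7 letter names make it a seventh; at 9 semitones (a whole step narrower than major) the quality is diminished.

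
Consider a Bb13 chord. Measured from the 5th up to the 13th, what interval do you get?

Bb13 (Bb dominant thirteenth): Bb D F Ab C G.
The 5th is F and the 13th is G.
Counting 9 letters and 14 half steps from F gives a major ninth.

M9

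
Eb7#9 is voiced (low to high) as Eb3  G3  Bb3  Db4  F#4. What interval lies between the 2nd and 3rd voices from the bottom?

minor third

Those voices are G3 and Bb3.
G up to Bb is 3 semitones, a half step narrower than a major third, so the interval is minor.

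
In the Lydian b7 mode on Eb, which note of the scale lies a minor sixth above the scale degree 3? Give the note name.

The scale is Eb F G A Bb C Db.
The scale degree 3 is G; a minor sixth above that is Eb — scale degree 1.

Eb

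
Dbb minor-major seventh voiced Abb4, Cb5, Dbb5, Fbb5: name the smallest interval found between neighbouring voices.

Adjacent intervals: Abb4→Cb5 = major third; Cb5→Dbb5 = minor second; Dbb5→Fbb5 = minor third.
The smallest is Cb5 to Dbb5, a minor second (1 semitone).

minor 2nd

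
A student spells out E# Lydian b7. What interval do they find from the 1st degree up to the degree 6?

E# lydian dominant: E# F## G## A## B# C## D#.
That puts E# below C##.
E# up to C## spans 6 letter names and 9 semitones — a major sixth.

major sixth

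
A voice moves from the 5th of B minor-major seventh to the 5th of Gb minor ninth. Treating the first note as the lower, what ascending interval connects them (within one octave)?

diminished 6th

The 5th of B minor-major seventh is F#; the 5th of Gb minor ninth is Db.
6 letter names make it a sixth; at 7 semitones (a whole step narrower than major) the quality is diminished.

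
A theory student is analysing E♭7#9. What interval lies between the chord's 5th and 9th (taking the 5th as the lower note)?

augmented fifth

E♭7#9 (E♭ dominant seventh sharp nine): E♭ G B♭ D♭ F♯.
So we need the interval from B♭ up to F♯.
From B♭ to F♯: 8 semitones over a fifth = augmented.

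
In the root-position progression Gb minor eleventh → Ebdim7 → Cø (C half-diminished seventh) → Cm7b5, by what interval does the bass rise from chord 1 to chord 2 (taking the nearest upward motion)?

The roots are Gb and Eb.
Gb up to Eb spans 6 letter names and 9 semitones — a major sixth.

major 6th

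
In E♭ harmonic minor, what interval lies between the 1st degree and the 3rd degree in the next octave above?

minor 10th

E♭ harmonic minor: E♭ F G♭ A♭ B♭ C♭ D.
That puts E♭ below G♭.
E♭ up to G♭ is 15 semitones, a half step narrower than a major tenth, so the interval is minor.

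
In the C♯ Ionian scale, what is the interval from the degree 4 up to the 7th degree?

C♯ major: C♯ D♯ E♯ F♯ G♯ A♯ B♯.
So we need the interval from F♯ up to B♯.
4 letter names make it a fourth; at 6 semitones (a half step wider than perfect) the quality is augmented.

A4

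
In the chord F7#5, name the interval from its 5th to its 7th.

F+7 (F augmented seventh) is spelled F, A, C#, Eb.
5th = C#; 7th = Eb.
3 letter names make it a third; at 2 semitones (a whole step narrower than major) the quality is diminished.

diminished third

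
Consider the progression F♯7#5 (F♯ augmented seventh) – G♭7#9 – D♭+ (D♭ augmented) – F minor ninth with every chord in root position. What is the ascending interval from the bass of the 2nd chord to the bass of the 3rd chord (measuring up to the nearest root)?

The roots are G♭ and D♭.
Counting 5 letters and 7 half steps from G♭ gives a perfect fifth.

perfect fifth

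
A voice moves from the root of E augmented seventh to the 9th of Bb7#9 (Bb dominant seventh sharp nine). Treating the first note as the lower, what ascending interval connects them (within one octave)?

E augmented seventh has E as its root, and Bb7#9 (Bb dominant seventh sharp nine) has C# as its 9th.
Counting 6 letters and 9 half steps from E gives a major sixth.

major 6th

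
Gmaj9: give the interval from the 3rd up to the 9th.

Spelling the chord: G-B-D-F#-A.
The 3rd is B and the 9th is A.
B up to A is 10 semitones, a half step narrower than a major seventh, so the interval is minor.

m7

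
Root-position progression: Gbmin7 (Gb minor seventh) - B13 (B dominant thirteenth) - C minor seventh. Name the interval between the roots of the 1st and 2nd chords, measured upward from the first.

The roots are Gb and B.
Gb up to B is 5 semitones, a half step wider than a major third, so the interval is augmented.

augmented third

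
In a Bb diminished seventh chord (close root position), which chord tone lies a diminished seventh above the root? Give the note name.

Bb°7 is spelled Bb Db Fb Abb.
The root is Bb. A diminished seventh above Bb is Abb.
Abb is the chord's 7th.

Abb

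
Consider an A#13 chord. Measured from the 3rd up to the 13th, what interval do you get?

perfect eleventh

Spelling the chord: A#–C##–E#–G#–B#–F##.
That puts C## below F##.
Counting 11 letters and 17 half steps from C## gives a perfect eleventh.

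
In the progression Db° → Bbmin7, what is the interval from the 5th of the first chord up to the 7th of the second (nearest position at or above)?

augmented 1st

Db° has Abb as its 5th, and Bbmin7 has Ab as its 7th.
From Abb to Ab: 1 semitone over a unison = augmented.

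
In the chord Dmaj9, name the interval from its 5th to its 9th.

Spelling the chord: D–F♯–A–C♯–E.
5th = A; 9th = E.
A up to E spans 5 letter names and 7 semitones — a perfect fifth.

perfect fifth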